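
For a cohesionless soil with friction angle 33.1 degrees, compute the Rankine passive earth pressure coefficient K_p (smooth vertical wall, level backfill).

3.41

K_p = (1 + sin φ)/(1 − sin φ) = tan²(45° + 33.1°/2) = 3.406.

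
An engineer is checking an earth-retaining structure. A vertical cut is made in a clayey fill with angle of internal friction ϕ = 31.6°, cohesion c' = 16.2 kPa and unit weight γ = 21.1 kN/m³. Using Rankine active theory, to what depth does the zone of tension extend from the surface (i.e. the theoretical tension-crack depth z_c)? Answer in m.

2.75 m

K_a = tan²(45° − 31.6°/2) = 0.3123; √K_a = 0.5589.
The active pressure is zero where K_a γ z = 2c√K_a, so z_c = 2c/(γ√K_a) = 2×16.2/(21.1×0.5589) = 2.748 m.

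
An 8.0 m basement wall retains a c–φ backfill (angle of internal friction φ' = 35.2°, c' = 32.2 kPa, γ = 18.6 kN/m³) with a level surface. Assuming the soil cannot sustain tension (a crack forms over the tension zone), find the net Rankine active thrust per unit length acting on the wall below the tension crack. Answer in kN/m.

4.36 kN/m

K_a = 0.2687; √K_a = 0.5184.
Tension-crack depth z_c = 2c/(γ√K_a) = 2×32.2/(18.6×0.5184) = 6.680 m.
σ_a at base = K_a γ H − 2c√K_a = 0.2687×18.6×8.0 − 2×32.2×0.5184 = 6.599 kPa.
P_a = ½ × 6.599 × (H − z_c) = 0.5×6.599×1.320 = 4.357 kN/m.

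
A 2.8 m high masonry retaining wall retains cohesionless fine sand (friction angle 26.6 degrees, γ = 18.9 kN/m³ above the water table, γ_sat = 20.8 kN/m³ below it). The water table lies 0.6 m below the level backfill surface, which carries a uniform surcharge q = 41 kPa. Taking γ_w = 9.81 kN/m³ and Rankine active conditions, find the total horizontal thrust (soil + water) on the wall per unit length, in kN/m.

88.5 kN/m

K_a = tan²(45° − φ/2) = 0.3814.
γ' = 20.8 − 9.81 = 10.99 kN/m³. h₂ = H − d_w = 2.2 m.
σ'_h: at surface K_a·q = 15.64; at WT K_a(q+γd_w) = 19.96; at base K_a(q+γd_w+γ'h₂) = 29.19 kPa.
P₁ = ½(15.64+19.96)×0.6 = 10.68; P₂ = ½(19.96+29.19)×2.2 = 54.07; P_w = ½γ_w h₂² = 23.74.
Total = 10.68+54.07+23.74 = 88.49 kN/m.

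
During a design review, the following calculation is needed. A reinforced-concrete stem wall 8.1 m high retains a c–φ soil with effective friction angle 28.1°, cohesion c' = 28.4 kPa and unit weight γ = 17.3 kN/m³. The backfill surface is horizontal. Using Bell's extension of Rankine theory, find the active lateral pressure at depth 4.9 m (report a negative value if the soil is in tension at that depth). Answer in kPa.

-3.58 kPa

K_a = (1 − sin φ)/(1 + sin φ) = 0.3596.
σ_a = K_a γ z − 2c√K_a = 0.3596×17.3×4.9 − 2×28.4×0.5997 = -3.577 kPa.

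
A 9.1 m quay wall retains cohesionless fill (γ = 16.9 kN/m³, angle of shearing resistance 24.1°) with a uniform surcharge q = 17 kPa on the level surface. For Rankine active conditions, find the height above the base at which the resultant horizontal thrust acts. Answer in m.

K_a = 0.4201.
Triangular part P₁ = ½K_aγH² = 294.0 at H/3 = 3.033 m; rectangular part P₂ = K_a q H = 64.99 at H/2 = 4.550 m.
ȳ = (P₁·3.033 + P₂·4.550)/(P₁+P₂) = 3.308 m.

3.31 m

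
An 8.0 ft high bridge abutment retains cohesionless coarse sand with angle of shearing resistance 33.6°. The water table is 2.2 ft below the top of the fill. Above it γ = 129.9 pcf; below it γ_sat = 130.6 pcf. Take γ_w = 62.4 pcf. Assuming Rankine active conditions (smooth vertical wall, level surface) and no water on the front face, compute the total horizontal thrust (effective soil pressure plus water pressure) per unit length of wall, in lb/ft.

1950 lb/ft

K_a = tan²(45° − φ/2) = 0.2875.
γ' = 130.6 − 62.4 = 68.20 pcf. Depth below WT = 5.8 ft.
σ'_h at WT = K_a γ d_w = 82.16 psf; at base = 82.16 + K_a γ' × 5.8 = 195.9 psf.
P₁ (0–2.2 ft) = ½×82.16×2.2 = 90.38. P₂ (2.2–8.0 ft) = ½(82.16+195.9)×5.8 = 806.4.
P_w = ½ γ_w h₂² = 0.5×62.4×5.8² = 1050. Total = 90.38+806.4+1050 = 1946 lb/ft.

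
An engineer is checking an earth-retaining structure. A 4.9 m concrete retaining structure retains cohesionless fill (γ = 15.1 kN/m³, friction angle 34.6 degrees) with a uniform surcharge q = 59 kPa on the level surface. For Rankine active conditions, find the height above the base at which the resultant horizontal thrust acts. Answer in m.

2.14 m

K_a = 0.2756.
Triangular part P₁ = ½K_aγH² = 49.97 at H/3 = 1.633 m; rectangular part P₂ = K_a q H = 79.69 at H/2 = 2.450 m.
ȳ = (P₁·1.633 + P₂·2.450)/(P₁+P₂) = 2.135 m.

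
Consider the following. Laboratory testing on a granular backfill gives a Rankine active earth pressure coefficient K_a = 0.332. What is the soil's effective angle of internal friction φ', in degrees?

30.1°

K_a = tan²(45° − φ/2) ⇒ 45° − φ/2 = arctan(√0.332) = 29.95°.
φ = 2(45° − 29.95°) = 30.10°.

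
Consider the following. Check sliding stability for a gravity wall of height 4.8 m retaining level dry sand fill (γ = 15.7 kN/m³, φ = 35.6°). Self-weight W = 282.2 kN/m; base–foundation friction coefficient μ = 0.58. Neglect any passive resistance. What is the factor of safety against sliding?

K_a = tan²(45° − 35.6°/2) = 0.2641.
P_a = ½K_aγH² = 0.5×0.2641×15.7×4.8² = 47.77 kN/m, acting at H/3 = 1.600 m above the base.
FS_sliding = μW / P_a = 0.58×282.2 / 47.77 = 3.426.

3.43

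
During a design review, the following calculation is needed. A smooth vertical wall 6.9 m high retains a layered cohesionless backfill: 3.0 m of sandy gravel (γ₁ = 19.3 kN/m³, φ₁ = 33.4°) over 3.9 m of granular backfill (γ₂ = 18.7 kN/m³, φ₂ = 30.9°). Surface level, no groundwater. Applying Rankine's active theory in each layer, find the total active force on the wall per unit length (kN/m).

143 kN/m

K_a1 = tan²(45°−33.4°/2) = 0.2899; K_a2 = tan²(45°−30.9°/2) = 0.3214.
Layer 1: σ at base = K_a1 γ₁ h₁ = 16.79 kPa; P₁ = ½×16.79×3.0 = 25.18.
Layer 2: σ_v at top = γ₁h₁ = 57.90; σ_h top = K_a2×57.90 = 18.61; σ_h base = K_a2×(57.90+18.7×3.9) = 42.05.
P₂ = ½(18.61+42.05)×3.9 = 118.3. Total P_a = 25.18+118.3 = 143.5 kN/m.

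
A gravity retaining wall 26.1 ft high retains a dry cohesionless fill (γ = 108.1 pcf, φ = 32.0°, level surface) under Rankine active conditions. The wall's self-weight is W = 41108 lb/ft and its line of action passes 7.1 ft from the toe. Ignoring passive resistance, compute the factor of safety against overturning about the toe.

K_a = tan²(45° − 32.0°/2) = 0.3073.
P_a = ½K_aγH² = 0.5×0.3073×108.1×26.1² = 11310 lb/ft, acting at H/3 = 8.700 ft above the base.
Overturning moment M_o = P_a × H/3 = 11310 × 8.700 = 98420.
Resisting moment M_r = W × 7.1 = 41108 × 7.1 = 291900.
FS_overturning = M_r/M_o = 291900/98420 = 2.965.

2.97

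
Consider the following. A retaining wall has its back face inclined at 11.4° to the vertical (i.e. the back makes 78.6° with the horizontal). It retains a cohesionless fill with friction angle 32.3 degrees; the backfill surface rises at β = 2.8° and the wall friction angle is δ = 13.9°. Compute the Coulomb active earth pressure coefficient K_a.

0.378

K_a = sin²(α+φ) / [sin²α · sin(α−δ) · (1 + √{sin(φ+δ)sin(φ−β) / (sin(α−δ)sin(α+β))})²].
With α = 78.6°, φ = 32.3°, δ = 13.9°, β = 2.8°: K_a = 0.3778.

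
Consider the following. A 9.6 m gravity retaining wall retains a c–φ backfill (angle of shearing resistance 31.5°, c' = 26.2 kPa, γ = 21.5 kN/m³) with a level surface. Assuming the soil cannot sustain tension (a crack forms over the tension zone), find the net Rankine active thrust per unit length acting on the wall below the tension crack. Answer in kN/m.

92.9 kN/m

K_a = 0.3136; √K_a = 0.5600.
Tension-crack depth z_c = 2c/(γ√K_a) = 2×26.2/(21.5×0.5600) = 4.352 m.
σ_a at base = K_a γ H − 2c√K_a = 0.3136×21.5×9.6 − 2×26.2×0.5600 = 35.39 kPa.
P_a = ½ × 35.39 × (H − z_c) = 0.5×35.39×5.248 = 92.86 kN/m.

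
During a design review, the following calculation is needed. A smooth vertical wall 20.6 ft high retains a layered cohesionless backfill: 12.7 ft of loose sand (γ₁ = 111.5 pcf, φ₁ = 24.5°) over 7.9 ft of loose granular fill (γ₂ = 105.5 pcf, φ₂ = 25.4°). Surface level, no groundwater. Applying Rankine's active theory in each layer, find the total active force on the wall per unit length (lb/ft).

K_a1 = tan²(45°−24.5°/2) = 0.4137; K_a2 = tan²(45°−25.4°/2) = 0.3996.
Layer 1: σ at base = K_a1 γ₁ h₁ = 585.9 psf; P₁ = ½×585.9×12.7 = 3720.
Layer 2: σ_v at top = γ₁h₁ = 1416; σ_h top = K_a2×1416 = 565.9; σ_h base = K_a2×(1416+105.5×7.9) = 899.0.
P₂ = ½(565.9+899.0)×7.9 = 5786. Total P_a = 3720+5786 = 9507 lb/ft.

9510 lb/ft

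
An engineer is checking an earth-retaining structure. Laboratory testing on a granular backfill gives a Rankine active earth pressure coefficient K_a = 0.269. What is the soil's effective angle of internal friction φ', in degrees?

35.2°

K_a = tan²(45° − φ/2) ⇒ 45° − φ/2 = arctan(√0.269) = 27.41°.
φ = 2(45° − 27.41°) = 35.17°.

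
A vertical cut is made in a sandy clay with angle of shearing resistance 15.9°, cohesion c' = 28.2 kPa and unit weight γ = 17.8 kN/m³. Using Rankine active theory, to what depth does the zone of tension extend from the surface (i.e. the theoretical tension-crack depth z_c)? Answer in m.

4.20 m

K_a = tan²(45° − 15.9°/2) = 0.5699; √K_a = 0.7549.
The active pressure is zero where K_a γ z = 2c√K_a, so z_c = 2c/(γ√K_a) = 2×28.2/(17.8×0.7549) = 4.197 m.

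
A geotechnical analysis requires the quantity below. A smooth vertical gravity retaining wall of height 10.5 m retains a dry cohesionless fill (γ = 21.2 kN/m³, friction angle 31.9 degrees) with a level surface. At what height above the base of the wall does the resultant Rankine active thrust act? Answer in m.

K_a = 0.3085.
The pressure distribution is triangular, so the resultant acts at H/3 above the base = 10.5/3 = 3.500 m.

3.50 m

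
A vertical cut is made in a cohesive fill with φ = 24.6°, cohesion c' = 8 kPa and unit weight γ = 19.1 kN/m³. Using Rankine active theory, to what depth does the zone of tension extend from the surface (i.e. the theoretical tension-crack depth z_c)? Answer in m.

1.30 m

K_a = tan²(45° − 24.6°/2) = 0.4121; √K_a = 0.6420.
The active pressure is zero where K_a γ z = 2c√K_a, so z_c = 2c/(γ√K_a) = 2×8/(19.1×0.6420) = 1.305 m.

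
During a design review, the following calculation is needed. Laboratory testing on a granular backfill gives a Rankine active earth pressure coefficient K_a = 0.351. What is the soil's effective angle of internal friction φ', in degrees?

K_a = tan²(45° − φ/2) ⇒ 45° − φ/2 = arctan(√0.351) = 30.64°.
φ = 2(45° − 30.64°) = 28.71°.

28.7°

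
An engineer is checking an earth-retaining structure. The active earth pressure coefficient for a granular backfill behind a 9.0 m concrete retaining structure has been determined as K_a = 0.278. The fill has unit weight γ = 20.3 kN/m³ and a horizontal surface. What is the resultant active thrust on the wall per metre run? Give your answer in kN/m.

229 kN/m

P = ½ K_a γ H² = 0.5 × 0.278 × 20.3 × 9.0² = 228.6 kN/m.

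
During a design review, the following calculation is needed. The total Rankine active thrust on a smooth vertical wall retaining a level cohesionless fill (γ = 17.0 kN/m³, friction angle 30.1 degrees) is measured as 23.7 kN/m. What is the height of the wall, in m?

K_a = 0.3320. P_a = ½ K_a γ H² ⇒ H = √(2P_a/(K_a γ)).
H = √(2×23.7/(0.3320×17.0)) = 2.898 m.

2.90 m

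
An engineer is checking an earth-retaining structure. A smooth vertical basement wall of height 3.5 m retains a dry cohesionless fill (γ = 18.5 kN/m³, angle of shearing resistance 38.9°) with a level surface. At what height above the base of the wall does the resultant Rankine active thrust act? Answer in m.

K_a = 0.2285.
The pressure distribution is triangular, so the resultant acts at H/3 above the base = 3.5/3 = 1.167 m.

1.17 m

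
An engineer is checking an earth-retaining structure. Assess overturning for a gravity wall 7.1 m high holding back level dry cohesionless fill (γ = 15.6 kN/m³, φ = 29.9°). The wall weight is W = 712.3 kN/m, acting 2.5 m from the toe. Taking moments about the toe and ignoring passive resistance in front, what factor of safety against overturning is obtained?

5.72

K_a = tan²(45° − 29.9°/2) = 0.3347.
P_a = ½K_aγH² = 0.5×0.3347×15.6×7.1² = 131.6 kN/m, acting at H/3 = 2.367 m above the base.
Overturning moment M_o = P_a × H/3 = 131.6 × 2.367 = 311.4.
Resisting moment M_r = W × 2.5 = 712.3 × 2.5 = 1781.
FS_overturning = M_r/M_o = 1781/311.4 = 5.718.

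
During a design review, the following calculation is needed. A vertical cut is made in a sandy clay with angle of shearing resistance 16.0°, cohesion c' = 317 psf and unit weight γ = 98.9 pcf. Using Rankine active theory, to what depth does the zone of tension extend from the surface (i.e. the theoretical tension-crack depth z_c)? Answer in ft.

8.51 ft

K_a = tan²(45° − 16.0°/2) = 0.5678; √K_a = 0.7536.
The active pressure is zero where K_a γ z = 2c√K_a, so z_c = 2c/(γ√K_a) = 2×317/(98.9×0.7536) = 8.507 ft.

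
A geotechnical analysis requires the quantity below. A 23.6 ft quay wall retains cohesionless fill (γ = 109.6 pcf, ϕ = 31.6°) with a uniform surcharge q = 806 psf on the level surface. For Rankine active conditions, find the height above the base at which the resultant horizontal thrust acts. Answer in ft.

K_a = 0.3123.
Triangular part P₁ = ½K_aγH² = 9533 at H/3 = 7.867 ft; rectangular part P₂ = K_a q H = 5941 at H/2 = 11.80 ft.
ȳ = (P₁·7.867 + P₂·11.80)/(P₁+P₂) = 9.377 ft.

9.38 ft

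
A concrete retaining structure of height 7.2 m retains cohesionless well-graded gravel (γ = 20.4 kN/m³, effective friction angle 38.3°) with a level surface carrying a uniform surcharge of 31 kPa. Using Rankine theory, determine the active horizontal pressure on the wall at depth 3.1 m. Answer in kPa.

22.1 kPa

K_a = (1 − sin φ)/(1 + sin φ) = 0.2347.
σ_v = γz + q = 20.4 × 3.1 + 31 = 94.24 kPa.
σ_h = K_a σ_v = 0.2347 × 94.24 = 22.12 kPa.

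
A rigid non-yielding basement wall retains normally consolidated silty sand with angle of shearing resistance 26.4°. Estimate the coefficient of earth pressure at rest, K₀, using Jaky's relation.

K₀ = 1 − sin φ' = 1 − sin 26.4° = 0.5554.

0.555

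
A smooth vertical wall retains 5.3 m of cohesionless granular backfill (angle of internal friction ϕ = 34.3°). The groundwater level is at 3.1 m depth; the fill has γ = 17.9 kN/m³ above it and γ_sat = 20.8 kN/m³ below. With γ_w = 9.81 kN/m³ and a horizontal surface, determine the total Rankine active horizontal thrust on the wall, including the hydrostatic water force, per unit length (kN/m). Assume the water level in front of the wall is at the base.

89.3 kN/m

K_a = tan²(45° − φ/2) = 0.2792.
γ' = 20.8 − 9.81 = 10.99 kN/m³. Depth below WT = 2.2 m.
σ'_h at WT = K_a γ d_w = 15.49 kPa; at base = 15.49 + K_a γ' × 2.2 = 22.24 kPa.
P₁ (0–3.1 m) = ½×15.49×3.1 = 24.01. P₂ (3.1–5.3 m) = ½(15.49+22.24)×2.2 = 41.50.
P_w = ½ γ_w h₂² = 0.5×9.81×2.2² = 23.74. Total = 24.01+41.50+23.74 = 89.25 kN/m.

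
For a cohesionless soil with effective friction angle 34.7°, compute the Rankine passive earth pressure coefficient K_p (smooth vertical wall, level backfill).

K_p = (1 + sin φ)/(1 − sin φ) = tan²(45° + 34.7°/2) = 3.643.

3.64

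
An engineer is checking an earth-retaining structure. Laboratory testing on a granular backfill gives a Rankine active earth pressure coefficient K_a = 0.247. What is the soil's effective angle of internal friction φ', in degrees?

K_a = tan²(45° − φ/2) ⇒ 45° − φ/2 = arctan(√0.247) = 26.43°.
φ = 2(45° − 26.43°) = 37.15°.

37.1°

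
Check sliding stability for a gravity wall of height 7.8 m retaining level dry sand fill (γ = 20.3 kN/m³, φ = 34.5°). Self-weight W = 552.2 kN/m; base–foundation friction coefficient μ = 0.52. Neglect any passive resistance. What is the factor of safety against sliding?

K_a = tan²(45° − 34.5°/2) = 0.2768.
P_a = ½K_aγH² = 0.5×0.2768×20.3×7.8² = 170.9 kN/m, acting at H/3 = 2.600 m above the base.
FS_sliding = μW / P_a = 0.52×552.2 / 170.9 = 1.680.

1.68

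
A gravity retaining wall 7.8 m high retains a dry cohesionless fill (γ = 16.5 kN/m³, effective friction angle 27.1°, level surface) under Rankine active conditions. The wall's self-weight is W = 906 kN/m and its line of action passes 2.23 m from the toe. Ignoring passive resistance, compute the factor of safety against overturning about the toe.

K_a = tan²(45° − 27.1°/2) = 0.3741.
P_a = ½K_aγH² = 0.5×0.3741×16.5×7.8² = 187.7 kN/m, acting at H/3 = 2.600 m above the base.
Overturning moment M_o = P_a × H/3 = 187.7 × 2.600 = 488.1.
Resisting moment M_r = W × 2.23 = 906 × 2.23 = 2020.
FS_overturning = M_r/M_o = 2020/488.1 = 4.139.

4.14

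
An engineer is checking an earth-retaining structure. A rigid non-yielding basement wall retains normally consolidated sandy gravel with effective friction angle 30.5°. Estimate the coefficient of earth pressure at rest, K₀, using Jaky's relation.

K₀ = 1 − sin φ' = 1 − sin 30.5° = 0.4925.

0.492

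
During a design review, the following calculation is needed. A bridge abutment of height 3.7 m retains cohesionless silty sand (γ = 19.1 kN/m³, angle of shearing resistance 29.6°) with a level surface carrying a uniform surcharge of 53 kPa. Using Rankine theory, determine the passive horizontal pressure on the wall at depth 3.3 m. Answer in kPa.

343 kPa

K_p = (1 + sin φ)/(1 − sin φ) = 2.952.
σ_v = γz + q = 19.1 × 3.3 + 53 = 116.0 kPa.
σ_h = K_p σ_v = 2.952 × 116.0 = 342.5 kPa.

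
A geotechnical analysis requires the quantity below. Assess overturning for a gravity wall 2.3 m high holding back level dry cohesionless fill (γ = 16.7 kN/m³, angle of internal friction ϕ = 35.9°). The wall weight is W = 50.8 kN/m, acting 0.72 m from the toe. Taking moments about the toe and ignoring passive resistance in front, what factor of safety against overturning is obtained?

K_a = tan²(45° − 35.9°/2) = 0.2607.
P_a = ½K_aγH² = 0.5×0.2607×16.7×2.3² = 11.52 kN/m, acting at H/3 = 0.7667 m above the base.
Overturning moment M_o = P_a × H/3 = 11.52 × 0.7667 = 8.830.
Resisting moment M_r = W × 0.72 = 50.8 × 0.72 = 36.58.
FS_overturning = M_r/M_o = 36.58/8.830 = 4.142.

4.14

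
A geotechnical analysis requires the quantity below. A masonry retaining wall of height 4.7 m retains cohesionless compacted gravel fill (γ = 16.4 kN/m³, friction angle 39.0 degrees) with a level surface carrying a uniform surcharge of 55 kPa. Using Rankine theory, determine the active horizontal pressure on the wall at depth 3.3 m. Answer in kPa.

24.8 kPa

K_a = (1 − sin φ)/(1 + sin φ) = 0.2275.
σ_v = γz + q = 16.4 × 3.3 + 55 = 109.1 kPa.
σ_h = K_a σ_v = 0.2275 × 109.1 = 24.83 kPa.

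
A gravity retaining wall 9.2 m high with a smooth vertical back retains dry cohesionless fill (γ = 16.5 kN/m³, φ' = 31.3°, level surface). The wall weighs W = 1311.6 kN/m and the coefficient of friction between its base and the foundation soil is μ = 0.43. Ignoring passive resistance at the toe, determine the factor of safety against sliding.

K_a = tan²(45° − 31.3°/2) = 0.3162.
P_a = ½K_aγH² = 0.5×0.3162×16.5×9.2² = 220.8 kN/m, acting at H/3 = 3.067 m above the base.
FS_sliding = μW / P_a = 0.43×1311.6 / 220.8 = 2.554.

2.55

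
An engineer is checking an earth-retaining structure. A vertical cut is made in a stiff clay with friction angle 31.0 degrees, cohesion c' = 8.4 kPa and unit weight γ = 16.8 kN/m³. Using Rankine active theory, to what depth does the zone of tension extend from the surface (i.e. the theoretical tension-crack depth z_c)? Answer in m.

1.77 m

K_a = tan²(45° − 31.0°/2) = 0.3201; √K_a = 0.5658.
The active pressure is zero where K_a γ z = 2c√K_a, so z_c = 2c/(γ√K_a) = 2×8.4/(16.8×0.5658) = 1.767 m.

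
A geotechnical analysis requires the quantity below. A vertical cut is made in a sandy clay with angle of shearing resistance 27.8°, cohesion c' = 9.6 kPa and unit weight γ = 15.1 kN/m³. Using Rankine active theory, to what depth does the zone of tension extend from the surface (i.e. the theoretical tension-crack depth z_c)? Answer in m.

K_a = tan²(45° − 27.8°/2) = 0.3639; √K_a = 0.6032.
The active pressure is zero where K_a γ z = 2c√K_a, so z_c = 2c/(γ√K_a) = 2×9.6/(15.1×0.6032) = 2.108 m.

2.11 m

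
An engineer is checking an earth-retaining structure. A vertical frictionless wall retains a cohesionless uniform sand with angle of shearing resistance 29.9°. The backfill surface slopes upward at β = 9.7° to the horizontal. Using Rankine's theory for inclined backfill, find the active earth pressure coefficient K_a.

0.350

K_a = cos β · (cos β − √(cos²β − cos²φ)) / (cos β + √(cos²β − cos²φ)).
cos β = 0.9857, cos φ = 0.8669, √(cos²β − cos²φ) = 0.4691.
K_a = 0.9857 × (0.9857 − 0.4691)/(0.9857 + 0.4691) = 0.3500.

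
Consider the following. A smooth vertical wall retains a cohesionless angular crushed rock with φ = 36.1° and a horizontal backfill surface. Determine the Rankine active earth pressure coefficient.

0.258

K_a = tan²(45° − φ/2) = tan²(26.95°) = 0.2585.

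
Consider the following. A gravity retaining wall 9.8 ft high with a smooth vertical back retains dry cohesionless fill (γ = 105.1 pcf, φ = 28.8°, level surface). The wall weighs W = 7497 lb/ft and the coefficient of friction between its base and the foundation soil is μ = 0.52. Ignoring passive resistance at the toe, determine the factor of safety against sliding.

2.21

K_a = tan²(45° − 28.8°/2) = 0.3498.
P_a = ½K_aγH² = 0.5×0.3498×105.1×9.8² = 1765 lb/ft, acting at H/3 = 3.267 ft above the base.
FS_sliding = μW / P_a = 0.52×7497 / 1765 = 2.209.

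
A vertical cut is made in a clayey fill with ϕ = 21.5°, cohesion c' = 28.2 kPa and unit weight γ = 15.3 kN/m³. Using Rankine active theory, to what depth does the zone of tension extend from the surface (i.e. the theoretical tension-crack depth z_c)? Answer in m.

K_a = tan²(45° − 21.5°/2) = 0.4636; √K_a = 0.6809.
The active pressure is zero where K_a γ z = 2c√K_a, so z_c = 2c/(γ√K_a) = 2×28.2/(15.3×0.6809) = 5.414 m.

5.41 m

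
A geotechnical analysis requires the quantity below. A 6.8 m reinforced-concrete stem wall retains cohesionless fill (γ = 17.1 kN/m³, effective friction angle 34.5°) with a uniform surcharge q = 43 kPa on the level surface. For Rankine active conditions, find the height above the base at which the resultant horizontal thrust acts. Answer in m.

2.75 m

K_a = 0.2768.
Triangular part P₁ = ½K_aγH² = 109.4 at H/3 = 2.267 m; rectangular part P₂ = K_a q H = 80.94 at H/2 = 3.400 m.
ȳ = (P₁·2.267 + P₂·3.400)/(P₁+P₂) = 2.749 m.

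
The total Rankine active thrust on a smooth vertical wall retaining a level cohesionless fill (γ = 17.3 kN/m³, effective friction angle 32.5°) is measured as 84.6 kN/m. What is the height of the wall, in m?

5.70 m

K_a = 0.3010. P_a = ½ K_a γ H² ⇒ H = √(2P_a/(K_a γ)).
H = √(2×84.6/(0.3010×17.3)) = 5.700 m.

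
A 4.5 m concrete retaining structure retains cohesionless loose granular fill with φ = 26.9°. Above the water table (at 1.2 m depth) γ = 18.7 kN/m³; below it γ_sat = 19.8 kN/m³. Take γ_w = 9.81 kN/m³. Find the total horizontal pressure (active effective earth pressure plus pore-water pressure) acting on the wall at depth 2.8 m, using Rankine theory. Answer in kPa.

30.2 kPa

K_a = (1 − sin φ)/(1 + sin φ) = 0.3770.
γ' = 19.8 − 9.81 = 9.990 kN/m³.
Effective vertical stress at 2.8 m: σ'_v = 18.7×1.2 + 9.990×1.60 = 38.42 kPa.
σ'_h = K_a σ'_v = 0.3770 × 38.42 = 14.49 kPa; u = γ_w × 1.60 = 15.70 kPa.
Total σ_h = 14.49 + 15.70 = 30.18 kPa.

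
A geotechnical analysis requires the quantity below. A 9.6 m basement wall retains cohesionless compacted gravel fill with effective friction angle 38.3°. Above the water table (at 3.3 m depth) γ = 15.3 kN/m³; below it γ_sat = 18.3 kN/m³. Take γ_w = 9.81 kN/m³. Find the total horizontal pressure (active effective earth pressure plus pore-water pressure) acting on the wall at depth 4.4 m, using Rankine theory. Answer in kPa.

24.8 kPa

K_a = (1 − sin φ)/(1 + sin φ) = 0.2347.
γ' = 18.3 − 9.81 = 8.490 kN/m³.
Effective vertical stress at 4.4 m: σ'_v = 15.3×3.3 + 8.490×1.10 = 59.83 kPa.
σ'_h = K_a σ'_v = 0.2347 × 59.83 = 14.04 kPa; u = γ_w × 1.10 = 10.79 kPa.
Total σ_h = 14.04 + 10.79 = 24.84 kPa.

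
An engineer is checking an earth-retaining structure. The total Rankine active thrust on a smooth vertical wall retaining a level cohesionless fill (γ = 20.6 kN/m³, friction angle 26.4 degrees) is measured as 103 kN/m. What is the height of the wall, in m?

K_a = 0.3844. P_a = ½ K_a γ H² ⇒ H = √(2P_a/(K_a γ)).
H = √(2×103/(0.3844×20.6)) = 5.100 m.

5.10 m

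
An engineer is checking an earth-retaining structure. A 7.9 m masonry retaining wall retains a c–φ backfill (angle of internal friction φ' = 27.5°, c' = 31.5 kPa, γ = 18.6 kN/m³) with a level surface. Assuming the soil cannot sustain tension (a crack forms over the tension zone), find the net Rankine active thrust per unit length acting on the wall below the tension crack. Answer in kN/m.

18.4 kN/m

K_a = 0.3682; √K_a = 0.6068.
Tension-crack depth z_c = 2c/(γ√K_a) = 2×31.5/(18.6×0.6068) = 5.582 m.
σ_a at base = K_a γ H − 2c√K_a = 0.3682×18.6×7.9 − 2×31.5×0.6068 = 15.88 kPa.
P_a = ½ × 15.88 × (H − z_c) = 0.5×15.88×2.318 = 18.40 kN/m.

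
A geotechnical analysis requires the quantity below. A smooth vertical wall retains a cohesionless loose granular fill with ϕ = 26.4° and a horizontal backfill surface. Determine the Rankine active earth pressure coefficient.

0.384

K_a = tan²(45° − φ/2) = tan²(31.80°) = 0.3844.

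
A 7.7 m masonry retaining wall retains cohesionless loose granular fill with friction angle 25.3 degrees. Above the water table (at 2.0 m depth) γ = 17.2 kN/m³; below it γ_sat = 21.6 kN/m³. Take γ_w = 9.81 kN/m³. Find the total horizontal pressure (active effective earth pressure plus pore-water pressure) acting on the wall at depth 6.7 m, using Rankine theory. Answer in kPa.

82.1 kPa

K_a = (1 − sin φ)/(1 + sin φ) = 0.4012.
γ' = 21.6 − 9.81 = 11.79 kN/m³.
Effective vertical stress at 6.7 m: σ'_v = 17.2×2.0 + 11.79×4.70 = 89.81 kPa.
σ'_h = K_a σ'_v = 0.4012 × 89.81 = 36.03 kPa; u = γ_w × 4.70 = 46.11 kPa.
Total σ_h = 36.03 + 46.11 = 82.14 kPa.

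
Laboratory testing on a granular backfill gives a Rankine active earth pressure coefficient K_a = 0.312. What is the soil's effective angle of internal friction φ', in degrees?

K_a = tan²(45° − φ/2) ⇒ 45° − φ/2 = arctan(√0.312) = 29.19°.
φ = 2(45° − 29.19°) = 31.63°.

31.6°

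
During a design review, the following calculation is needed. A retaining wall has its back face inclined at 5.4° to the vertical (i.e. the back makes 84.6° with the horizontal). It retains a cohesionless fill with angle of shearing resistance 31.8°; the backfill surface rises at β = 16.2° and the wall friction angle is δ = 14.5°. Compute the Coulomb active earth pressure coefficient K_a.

0.405

K_a = sin²(α+φ) / [sin²α · sin(α−δ) · (1 + √{sin(φ+δ)sin(φ−β) / (sin(α−δ)sin(α+β))})²].
With α = 84.6°, φ = 31.8°, δ = 14.5°, β = 16.2°: K_a = 0.4045.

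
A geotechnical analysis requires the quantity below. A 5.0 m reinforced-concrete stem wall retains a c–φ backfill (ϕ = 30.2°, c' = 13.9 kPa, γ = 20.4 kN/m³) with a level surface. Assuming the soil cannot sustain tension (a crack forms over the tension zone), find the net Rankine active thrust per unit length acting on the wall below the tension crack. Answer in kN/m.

23.3 kN/m

K_a = 0.3307; √K_a = 0.5750.
Tension-crack depth z_c = 2c/(γ√K_a) = 2×13.9/(20.4×0.5750) = 2.370 m.
σ_a at base = K_a γ H − 2c√K_a = 0.3307×20.4×5.0 − 2×13.9×0.5750 = 17.74 kPa.
P_a = ½ × 17.74 × (H − z_c) = 0.5×17.74×2.630 = 23.33 kN/m.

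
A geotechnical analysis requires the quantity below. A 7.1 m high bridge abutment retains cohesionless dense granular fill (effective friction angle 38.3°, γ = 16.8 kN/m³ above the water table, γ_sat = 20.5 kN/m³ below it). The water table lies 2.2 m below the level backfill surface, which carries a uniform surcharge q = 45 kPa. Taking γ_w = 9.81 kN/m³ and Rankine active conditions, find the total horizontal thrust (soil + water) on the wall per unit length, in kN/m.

275 kN/m

K_a = tan²(45° − φ/2) = 0.2347.
γ' = 20.5 − 9.81 = 10.69 kN/m³. h₂ = H − d_w = 4.9 m.
σ'_h: at surface K_a·q = 10.56; at WT K_a(q+γd_w) = 19.24; at base K_a(q+γd_w+γ'h₂) = 31.53 kPa.
P₁ = ½(10.56+19.24)×2.2 = 32.78; P₂ = ½(19.24+31.53)×4.9 = 124.4; P_w = ½γ_w h₂² = 117.8.
Total = 32.78+124.4+117.8 = 274.9 kN/m.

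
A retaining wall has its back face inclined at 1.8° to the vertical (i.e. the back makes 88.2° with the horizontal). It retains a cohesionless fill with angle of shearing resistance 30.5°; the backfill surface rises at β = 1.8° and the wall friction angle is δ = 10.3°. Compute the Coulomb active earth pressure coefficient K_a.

K_a = sin²(α+φ) / [sin²α · sin(α−δ) · (1 + √{sin(φ+δ)sin(φ−β) / (sin(α−δ)sin(α+β))})²].
With α = 88.2°, φ = 30.5°, δ = 10.3°, β = 1.8°: K_a = 0.3210.

0.321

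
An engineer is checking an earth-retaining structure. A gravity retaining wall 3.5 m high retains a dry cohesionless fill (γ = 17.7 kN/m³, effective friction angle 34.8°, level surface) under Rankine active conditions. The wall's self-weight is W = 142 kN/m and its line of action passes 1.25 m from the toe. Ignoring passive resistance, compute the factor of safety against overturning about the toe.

K_a = tan²(45° − 34.8°/2) = 0.2733.
P_a = ½K_aγH² = 0.5×0.2733×17.7×3.5² = 29.63 kN/m, acting at H/3 = 1.167 m above the base.
Overturning moment M_o = P_a × H/3 = 29.63 × 1.167 = 34.57.
Resisting moment M_r = W × 1.25 = 142 × 1.25 = 177.5.
FS_overturning = M_r/M_o = 177.5/34.57 = 5.135.

5.13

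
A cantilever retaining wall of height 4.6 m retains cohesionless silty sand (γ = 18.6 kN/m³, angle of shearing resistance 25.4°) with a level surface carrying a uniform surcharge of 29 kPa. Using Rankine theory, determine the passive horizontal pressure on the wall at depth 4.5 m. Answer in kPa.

282 kPa

K_p = (1 + sin φ)/(1 − sin φ) = 2.502.
σ_v = γz + q = 18.6 × 4.5 + 29 = 112.7 kPa.
σ_h = K_p σ_v = 2.502 × 112.7 = 282.0 kPa.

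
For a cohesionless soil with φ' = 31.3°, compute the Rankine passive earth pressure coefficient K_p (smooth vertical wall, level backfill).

K_p = (1 + sin φ)/(1 − sin φ) = tan²(45° + 31.3°/2) = 3.162.

3.16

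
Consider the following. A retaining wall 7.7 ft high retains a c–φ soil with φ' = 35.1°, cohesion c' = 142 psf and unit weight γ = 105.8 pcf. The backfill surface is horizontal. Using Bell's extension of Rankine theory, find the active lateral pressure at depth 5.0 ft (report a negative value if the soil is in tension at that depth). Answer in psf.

-4.78 psf

K_a = (1 − sin φ)/(1 + sin φ) = 0.2698.
σ_a = K_a γ z − 2c√K_a = 0.2698×105.8×5.0 − 2×142×0.5195 = -4.782 psf.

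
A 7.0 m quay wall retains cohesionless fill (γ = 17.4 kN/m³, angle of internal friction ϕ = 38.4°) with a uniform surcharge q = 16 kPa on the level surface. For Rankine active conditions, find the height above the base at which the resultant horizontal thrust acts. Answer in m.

2.58 m

K_a = 0.2337.
Triangular part P₁ = ½K_aγH² = 99.62 at H/3 = 2.333 m; rectangular part P₂ = K_a q H = 26.17 at H/2 = 3.500 m.
ȳ = (P₁·2.333 + P₂·3.500)/(P₁+P₂) = 2.576 m.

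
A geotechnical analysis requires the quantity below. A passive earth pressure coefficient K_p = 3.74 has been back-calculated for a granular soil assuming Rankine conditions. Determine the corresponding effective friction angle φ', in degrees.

K_p = (1+sin φ)/(1−sin φ) ⇒ sin φ = (K_p − 1)/(K_p + 1) = 0.5781.
φ = arcsin(0.5781) = 35.31°.

35.3°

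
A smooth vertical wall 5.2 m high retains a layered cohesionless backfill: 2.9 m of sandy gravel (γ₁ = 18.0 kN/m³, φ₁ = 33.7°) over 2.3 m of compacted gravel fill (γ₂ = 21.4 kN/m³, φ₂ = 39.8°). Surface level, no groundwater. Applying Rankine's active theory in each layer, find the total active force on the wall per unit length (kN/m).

60.4 kN/m

K_a1 = tan²(45°−33.7°/2) = 0.2863; K_a2 = tan²(45°−39.8°/2) = 0.2194.
Layer 1: σ at base = K_a1 γ₁ h₁ = 14.94 kPa; P₁ = ½×14.94×2.9 = 21.67.
Layer 2: σ_v at top = γ₁h₁ = 52.20; σ_h top = K_a2×52.20 = 11.45; σ_h base = K_a2×(52.20+21.4×2.3) = 22.25.
P₂ = ½(11.45+22.25)×2.3 = 38.77. Total P_a = 21.67+38.77 = 60.44 kN/m.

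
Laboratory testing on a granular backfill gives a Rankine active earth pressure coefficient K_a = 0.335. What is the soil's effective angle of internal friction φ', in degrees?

K_a = tan²(45° − φ/2) ⇒ 45° − φ/2 = arctan(√0.335) = 30.06°.
φ = 2(45° − 30.06°) = 29.88°.

29.9°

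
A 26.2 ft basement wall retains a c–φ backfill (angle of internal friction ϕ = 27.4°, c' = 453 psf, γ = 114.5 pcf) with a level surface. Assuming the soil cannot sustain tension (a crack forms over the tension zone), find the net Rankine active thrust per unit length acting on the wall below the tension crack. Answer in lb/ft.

K_a = 0.3697; √K_a = 0.6080.
Tension-crack depth z_c = 2c/(γ√K_a) = 2×453/(114.5×0.6080) = 13.01 ft.
σ_a at base = K_a γ H − 2c√K_a = 0.3697×114.5×26.2 − 2×453×0.6080 = 558.1 psf.
P_a = ½ × 558.1 × (H − z_c) = 0.5×558.1×13.19 = 3680 lb/ft.

3680 lb/ft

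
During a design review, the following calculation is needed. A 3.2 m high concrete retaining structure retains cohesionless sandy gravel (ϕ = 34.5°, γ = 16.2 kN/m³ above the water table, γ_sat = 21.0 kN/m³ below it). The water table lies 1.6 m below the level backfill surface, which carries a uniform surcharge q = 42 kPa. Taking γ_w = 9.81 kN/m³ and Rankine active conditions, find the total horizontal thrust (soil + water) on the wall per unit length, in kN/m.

70.9 kN/m

K_a = tan²(45° − φ/2) = 0.2768.
γ' = 21.0 − 9.81 = 11.19 kN/m³. h₂ = H − d_w = 1.6 m.
σ'_h: at surface K_a·q = 11.63; at WT K_a(q+γd_w) = 18.80; at base K_a(q+γd_w+γ'h₂) = 23.76 kPa.
P₁ = ½(11.63+18.80)×1.6 = 24.34; P₂ = ½(18.80+23.76)×1.6 = 34.05; P_w = ½γ_w h₂² = 12.56.
Total = 24.34+34.05+12.56 = 70.94 kN/m.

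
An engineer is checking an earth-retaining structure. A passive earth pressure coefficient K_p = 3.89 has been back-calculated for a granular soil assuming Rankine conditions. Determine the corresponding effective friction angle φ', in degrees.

36.2°

K_p = (1+sin φ)/(1−sin φ) ⇒ sin φ = (K_p − 1)/(K_p + 1) = 0.5910.
φ = arcsin(0.5910) = 36.23°.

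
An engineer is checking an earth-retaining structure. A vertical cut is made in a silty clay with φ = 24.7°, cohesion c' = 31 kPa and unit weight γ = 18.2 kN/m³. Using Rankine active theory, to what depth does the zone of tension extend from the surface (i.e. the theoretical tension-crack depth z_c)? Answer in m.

5.32 m

K_a = tan²(45° − 24.7°/2) = 0.4106; √K_a = 0.6408.
The active pressure is zero where K_a γ z = 2c√K_a, so z_c = 2c/(γ√K_a) = 2×31/(18.2×0.6408) = 5.317 m.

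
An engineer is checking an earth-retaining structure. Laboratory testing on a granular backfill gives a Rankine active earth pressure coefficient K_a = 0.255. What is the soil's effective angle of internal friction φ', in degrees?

36.4°

K_a = tan²(45° − φ/2) ⇒ 45° − φ/2 = arctan(√0.255) = 26.79°.
φ = 2(45° − 26.79°) = 36.41°.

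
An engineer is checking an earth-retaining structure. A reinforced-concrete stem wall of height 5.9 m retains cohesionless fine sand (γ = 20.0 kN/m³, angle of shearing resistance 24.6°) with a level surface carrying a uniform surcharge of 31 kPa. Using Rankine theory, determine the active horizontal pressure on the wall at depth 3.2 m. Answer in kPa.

39.2 kPa

K_a = (1 − sin φ)/(1 + sin φ) = 0.4121.
σ_v = γz + q = 20.0 × 3.2 + 31 = 95.00 kPa.
σ_h = K_a σ_v = 0.4121 × 95.00 = 39.15 kPa.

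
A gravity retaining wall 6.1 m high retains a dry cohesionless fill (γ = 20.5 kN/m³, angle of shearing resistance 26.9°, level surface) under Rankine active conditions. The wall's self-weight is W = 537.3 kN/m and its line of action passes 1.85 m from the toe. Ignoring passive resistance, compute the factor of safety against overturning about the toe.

3.40

K_a = tan²(45° − 26.9°/2) = 0.3770.
P_a = ½K_aγH² = 0.5×0.3770×20.5×6.1² = 143.8 kN/m, acting at H/3 = 2.033 m above the base.
Overturning moment M_o = P_a × H/3 = 143.8 × 2.033 = 292.4.
Resisting moment M_r = W × 1.85 = 537.3 × 1.85 = 994.0.
FS_overturning = M_r/M_o = 994.0/292.4 = 3.400.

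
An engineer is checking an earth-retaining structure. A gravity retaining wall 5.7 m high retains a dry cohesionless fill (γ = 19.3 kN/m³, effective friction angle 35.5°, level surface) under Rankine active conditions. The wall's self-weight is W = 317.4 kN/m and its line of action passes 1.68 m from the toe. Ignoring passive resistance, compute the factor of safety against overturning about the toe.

3.37

K_a = tan²(45° − 35.5°/2) = 0.2653.
P_a = ½K_aγH² = 0.5×0.2653×19.3×5.7² = 83.17 kN/m, acting at H/3 = 1.900 m above the base.
Overturning moment M_o = P_a × H/3 = 83.17 × 1.900 = 158.0.
Resisting moment M_r = W × 1.68 = 317.4 × 1.68 = 533.2.
FS_overturning = M_r/M_o = 533.2/158.0 = 3.375.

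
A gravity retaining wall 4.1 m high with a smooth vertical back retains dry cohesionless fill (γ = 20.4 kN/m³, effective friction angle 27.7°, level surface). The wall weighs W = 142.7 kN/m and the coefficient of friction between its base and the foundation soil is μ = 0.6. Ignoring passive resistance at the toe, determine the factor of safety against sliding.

1.37

K_a = tan²(45° − 27.7°/2) = 0.3653.
P_a = ½K_aγH² = 0.5×0.3653×20.4×4.1² = 62.64 kN/m, acting at H/3 = 1.367 m above the base.
FS_sliding = μW / P_a = 0.6×142.7 / 62.64 = 1.367.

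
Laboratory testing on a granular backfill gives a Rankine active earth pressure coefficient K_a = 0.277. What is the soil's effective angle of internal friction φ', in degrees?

K_a = tan²(45° − φ/2) ⇒ 45° − φ/2 = arctan(√0.277) = 27.76°.
φ = 2(45° − 27.76°) = 34.48°.

34.5°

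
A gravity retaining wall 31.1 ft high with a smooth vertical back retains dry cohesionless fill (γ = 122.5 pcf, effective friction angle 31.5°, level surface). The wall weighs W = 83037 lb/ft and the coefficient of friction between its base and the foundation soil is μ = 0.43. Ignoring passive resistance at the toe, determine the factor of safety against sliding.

1.92

K_a = tan²(45° − 31.5°/2) = 0.3136.
P_a = ½K_aγH² = 0.5×0.3136×122.5×31.1² = 18580 lb/ft, acting at H/3 = 10.37 ft above the base.
FS_sliding = μW / P_a = 0.43×83037 / 18580 = 1.922.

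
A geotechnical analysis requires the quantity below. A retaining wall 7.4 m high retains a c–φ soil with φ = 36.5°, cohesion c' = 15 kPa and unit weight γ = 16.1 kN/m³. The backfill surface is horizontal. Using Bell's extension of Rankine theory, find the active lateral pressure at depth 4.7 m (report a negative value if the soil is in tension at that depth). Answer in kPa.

4.10 kPa

K_a = (1 − sin φ)/(1 + sin φ) = 0.2541.
σ_a = K_a γ z − 2c√K_a = 0.2541×16.1×4.7 − 2×15×0.5040 = 4.103 kPa.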